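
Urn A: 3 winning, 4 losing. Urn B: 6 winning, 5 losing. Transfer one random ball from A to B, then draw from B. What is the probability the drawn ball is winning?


P(transfer winning) = 3/7; P(transfer losing) = 4/7
If winning transferred: Urn II has 7 winning of 12, so P(winning|winning moved) = 7/12
If losing transferred: Urn II has 6 winning of 12, so P(winning|losing moved) = 1/2
By total probability: P(winning) = 3/7*7/12 + 4/7*1/2 = 15/28

15/28


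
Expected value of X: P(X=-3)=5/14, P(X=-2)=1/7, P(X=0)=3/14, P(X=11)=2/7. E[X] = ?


E[X] = sum(x * P(x))
= -3*5/14 - 2*1/7 + 0*3/14 + 11*2/7
= 25/14

25/14


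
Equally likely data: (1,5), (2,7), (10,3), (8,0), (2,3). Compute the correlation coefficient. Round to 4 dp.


Cov(X,Y) = -5.5600, Var(X) = 13.4400, Var(Y) = 5.4400
rho = Cov/(sqrt(VarX)*sqrt(VarY)) = -0.6502

-0.6502


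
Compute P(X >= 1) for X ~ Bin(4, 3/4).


P(X>=1) = P(X=1) + P(X=2) + P(X=3) + P(X=4)
= 3/64 + 27/128 + 27/64 + 81/256
= 255/256

255/256


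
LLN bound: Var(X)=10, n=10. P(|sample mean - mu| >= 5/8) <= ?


Var(Xbar) = Var(X)/n = 10/10
Chebyshev: P(|Xbar-mu| >= 5/8) <= Var(Xbar)/(5/8)^2 = 1/(25/64) = 64/25
Bound exceeds 1, so trivial bound: 1

1


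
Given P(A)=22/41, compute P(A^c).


P(A') = 1 - P(A) = 1 - 22/41 = 19/41

19/41


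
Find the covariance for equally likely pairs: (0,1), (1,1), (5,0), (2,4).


E[X]=2, E[Y]=3/2, E[XY]=9/4
Cov(X,Y) = E[XY] - E[X]E[Y] = 9/4 - 2*3/2 = -3/4

-3/4


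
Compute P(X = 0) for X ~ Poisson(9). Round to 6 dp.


P(X=0) = e^(-9) * 9^0 / 0!
≈ 0.0001234098041 * 1 / 1
≈ 0.000123

0.000123


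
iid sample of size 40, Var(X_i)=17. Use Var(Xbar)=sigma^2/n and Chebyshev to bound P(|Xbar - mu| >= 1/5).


Var(Xbar) = Var(X)/n = 17/40
Chebyshev: P(|Xbar-mu| >= 1/5) <= Var(Xbar)/(1/5)^2 = (17/40)/(1/25) = 85/8
Bound exceeds 1, so trivial bound: 1

1


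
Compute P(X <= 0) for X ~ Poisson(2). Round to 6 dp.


P(X<=0) = e^(-2)*2^0/0!
≈ 0.1353352832
≈ 0.135335

0.135335


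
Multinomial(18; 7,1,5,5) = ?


18! = 6402373705728000
Denominator: 7!=5040 * 1!=1 * 5!=120 * 5!=120
Coefficient = 6402373705728000 / 72576000 = 88216128

88216128


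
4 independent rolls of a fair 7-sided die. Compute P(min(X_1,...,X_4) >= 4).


P(min >= 4) = P(all X_i >= 4) = (P(X_1 >= 4))^4
= (4/7)^4 = 256/2401

256/2401


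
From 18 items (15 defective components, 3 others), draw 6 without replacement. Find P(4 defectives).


P(X=4) = C(15,4)*C(3,2) / C(18,6)
= 1365*3 / 18564
= 4095/18564 = 15/68

15/68


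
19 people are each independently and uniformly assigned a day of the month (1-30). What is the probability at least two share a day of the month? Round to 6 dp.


P(all different) = prod((30-i)/30 for i=0..18) = 0.000572
P(at least one match) = 1 - 0.000572 = 0.999428

0.999428


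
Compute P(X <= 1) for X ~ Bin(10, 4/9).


P(X<=1) = P(X=0) + P(X=1)
= 9765625/3486784401 + 78125000/3486784401
= 9765625/387420489

9765625/387420489


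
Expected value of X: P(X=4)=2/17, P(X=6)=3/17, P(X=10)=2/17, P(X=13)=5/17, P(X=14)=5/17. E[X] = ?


E[X] = sum(x * P(x))
= 4*2/17 + 6*3/17 + 10*2/17 + 13*5/17 + 14*5/17
= 181/17

181/17


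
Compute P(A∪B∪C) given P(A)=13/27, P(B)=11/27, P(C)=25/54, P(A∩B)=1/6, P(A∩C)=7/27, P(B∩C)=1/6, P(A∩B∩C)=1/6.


P(A∪B∪C) = P(A)+P(B)+P(C) - P(AB)-P(AC)-P(BC) + P(ABC)
= 13/27+11/27+25/54 - 1/6-7/27-1/6 + 1/6
= 25/27

25/27


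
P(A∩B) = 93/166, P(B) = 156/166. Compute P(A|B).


P(A|B) = P(A∩B)/P(B) = (93/166)/(156/166) = 93/156 = 31/52

31/52


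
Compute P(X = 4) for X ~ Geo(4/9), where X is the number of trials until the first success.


P(X=4) = (1-p)^3 * p = (5/9)^3 * 4/9
= 125/729 * 4/9 = 500/6561

500/6561


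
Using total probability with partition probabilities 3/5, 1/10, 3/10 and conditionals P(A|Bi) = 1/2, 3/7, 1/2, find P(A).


P(A) = P(A|B1)P(B1) + P(A|B2)P(B2) + P(A|B3)P(B3)
= 1/2*3/5 + 3/7*1/10 + 1/2*3/10
= 3/10 + 3/70 + 3/20 = 69/140

69/140


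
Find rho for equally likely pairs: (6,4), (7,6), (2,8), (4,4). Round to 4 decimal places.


Cov(X,Y) = -1.6250, Var(X) = 3.6875, Var(Y) = 2.7500
rho = Cov/(sqrt(VarX)*sqrt(VarY)) = -0.5103

-0.5103


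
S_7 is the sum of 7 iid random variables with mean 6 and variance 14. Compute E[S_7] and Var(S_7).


E[S_n] = n*mu = 7*6 = 42
Var(S_n) = n*sigma^2 = 7*14 = 98

E[S_7]=42, Var(S_7)=98


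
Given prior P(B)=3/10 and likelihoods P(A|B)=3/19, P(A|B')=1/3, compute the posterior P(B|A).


P(A) = P(A|B)P(B) + P(A|B')P(B') = 3/19*3/10 + 1/3*7/10 = 16/57
P(B|A) = P(A|B)P(B)/P(A) = (9/190)/(16/57) = 27/160

27/160


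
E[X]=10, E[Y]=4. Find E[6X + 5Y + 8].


E[6X + 5Y + 8] = 6*E[X] + 5*E[Y] + 8
= (6)*(10) + (5)*(4) + (8)
= 60 + 20 + 8 = 88

88


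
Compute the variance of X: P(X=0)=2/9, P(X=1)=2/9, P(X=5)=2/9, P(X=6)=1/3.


E[X] = 10/3, E[X^2] = 160/9
Var(X) = E[X^2] - (E[X])^2 = 160/9 - (10/3)^2 = 20/3

20/3


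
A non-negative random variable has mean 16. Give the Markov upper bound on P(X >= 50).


Markov: P(X >= a) <= E[X]/a
P(X >= 50) <= 16/50 = 8/25

8/25


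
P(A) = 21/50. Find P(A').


P(A') = 1 - P(A) = 1 - 21/50 = 29/50

29/50


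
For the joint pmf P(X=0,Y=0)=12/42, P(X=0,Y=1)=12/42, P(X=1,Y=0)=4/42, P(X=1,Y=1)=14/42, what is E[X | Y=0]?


P(Y=0) = 16/42
E[X|Y=0] = (0*12 + 1*4)/16 = 4/16 = 1/4

1/4


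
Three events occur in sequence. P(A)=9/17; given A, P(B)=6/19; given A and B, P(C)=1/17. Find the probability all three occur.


P(A∩B∩C) = P(A) * P(B|A) * P(C|A∩B)
= 9/17 * 6/19 * 1/17
= 54/323 * 1/17 = 54/5491

54/5491


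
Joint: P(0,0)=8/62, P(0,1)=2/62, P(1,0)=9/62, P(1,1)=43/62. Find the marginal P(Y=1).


P(Y=1) = P(0,1)+P(1,1) = 2/62 + 43/62 = 45/62

45/62


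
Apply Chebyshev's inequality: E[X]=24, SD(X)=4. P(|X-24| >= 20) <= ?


k = 20/4 = 5
Chebyshev: P(|X-mu| >= k*sigma) <= 1/k^2 = 1/5^2 = 1/25

1/25


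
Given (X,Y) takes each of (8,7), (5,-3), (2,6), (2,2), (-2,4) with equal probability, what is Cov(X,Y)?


E[X]=3, E[Y]=16/5, E[XY]=49/5
Cov(X,Y) = E[XY] - E[X]E[Y] = 49/5 - 3*16/5 = 1/5

1/5


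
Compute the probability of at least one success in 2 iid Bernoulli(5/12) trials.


P(at least one) = 1 - P(none)
P(none) = (1 - 5/12)^2 = (7/12)^2 = 49/144
P(at least one) = 1 - 49/144 = 95/144

95/144


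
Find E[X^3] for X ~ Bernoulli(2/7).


For Bernoulli: X in {0,1}
E[X^3] = 0^3*(1-2/7) + 1^3*2/7 = 2/7

2/7


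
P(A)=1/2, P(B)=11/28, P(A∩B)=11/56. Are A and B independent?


P(A)*P(B) = 1/2*11/28 = 11/56
P(A∩B) = 11/56, which equals P(A)P(B), so independent

Yes, A and B are independent


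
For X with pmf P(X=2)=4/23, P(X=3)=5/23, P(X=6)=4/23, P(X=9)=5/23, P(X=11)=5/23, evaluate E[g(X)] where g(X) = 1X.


E[1X] = sum(g(x)*P(x))
= 2*4/23 + 3*5/23 + 6*4/23 + 9*5/23 + 11*5/23
= 147/23

147/23


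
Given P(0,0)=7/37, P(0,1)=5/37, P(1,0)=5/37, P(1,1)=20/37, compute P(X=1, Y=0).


Read from table: P(X=1, Y=0) = 5/37

5/37


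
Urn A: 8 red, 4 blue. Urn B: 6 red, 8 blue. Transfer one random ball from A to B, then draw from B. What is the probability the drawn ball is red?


P(transfer red) = 8/12 = 2/3; P(transfer blue) = 1/3
If red transferred: Urn II has 7 red of 15, so P(red|red moved) = 7/15
If blue transferred: Urn II has 6 red of 15, so P(red|blue moved) = 2/5
By total probability: P(red) = 2/3*7/15 + 1/3*2/5 = 4/9

4/9


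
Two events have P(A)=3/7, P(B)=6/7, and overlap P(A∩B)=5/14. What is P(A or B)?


P(A∪B) = P(A) + P(B) - P(A∩B)
= 3/7 + 6/7 - 5/14 = 13/14

13/14


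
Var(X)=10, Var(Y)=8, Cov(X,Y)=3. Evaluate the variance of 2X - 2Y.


Var(2X - 2Y) = 2^2*Var(X) + (-2)^2*Var(Y) + 2*2*(-2)*Cov(X,Y)
= 4*10 + 4*8 - 8*3
= 40 + 32 - 24 = 48

48


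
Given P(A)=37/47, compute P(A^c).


P(A') = 1 - P(A) = 1 - 37/47 = 10/47

10/47


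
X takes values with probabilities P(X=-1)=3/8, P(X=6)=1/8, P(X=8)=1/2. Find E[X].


E[X] = sum(x * P(x))
= -1*3/8 + 6*1/8 + 8*1/2
= 35/8

35/8


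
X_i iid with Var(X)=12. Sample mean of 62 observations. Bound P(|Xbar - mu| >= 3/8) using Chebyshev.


Var(Xbar) = Var(X)/n = 12/62
Chebyshev: P(|Xbar-mu| >= 3/8) <= Var(Xbar)/(3/8)^2 = (6/31)/(9/64) = 128/93
Bound exceeds 1, so trivial bound: 1

1


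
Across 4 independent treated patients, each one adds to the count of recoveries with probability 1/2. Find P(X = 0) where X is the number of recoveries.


P(X=0) = C(4,0) * p^0 * (1-p)^4
= 1 * 1 * 1/16
= 1/16

1/16


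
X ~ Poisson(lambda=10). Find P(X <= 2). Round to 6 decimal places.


P(X<=2) = e^(-10)*10^0/0! + e^(-10)*10^1/1! + e^(-10)*10^2/2!
≈ 0.0000453999 + 0.0004539993 + 0.0022699965
= 0.0027693957
≈ 0.002769

0.002769


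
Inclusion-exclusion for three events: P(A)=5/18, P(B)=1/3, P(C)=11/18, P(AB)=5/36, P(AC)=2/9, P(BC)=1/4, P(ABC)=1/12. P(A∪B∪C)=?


P(A∪B∪C) = P(A)+P(B)+P(C) - P(AB)-P(AC)-P(BC) + P(ABC)
= 5/18+1/3+11/18 - 5/36-2/9-1/4 + 1/12
= 25/36

25/36


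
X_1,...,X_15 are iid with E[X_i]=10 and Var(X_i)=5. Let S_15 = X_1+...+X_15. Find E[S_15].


E[S_n] = n*E[X_1] = 15*10 = 150

150


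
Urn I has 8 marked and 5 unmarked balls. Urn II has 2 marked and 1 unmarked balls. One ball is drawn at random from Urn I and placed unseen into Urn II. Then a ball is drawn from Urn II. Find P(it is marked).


P(transfer marked) = 8/13; P(transfer unmarked) = 5/13
If marked transferred: Urn II has 3 marked of 4, so P(marked|marked moved) = 3/4
If unmarked transferred: Urn II has 2 marked of 4, so P(marked|unmarked moved) = 1/2
By total probability: P(marked) = 8/13*3/4 + 5/13*1/2 = 17/26

17/26


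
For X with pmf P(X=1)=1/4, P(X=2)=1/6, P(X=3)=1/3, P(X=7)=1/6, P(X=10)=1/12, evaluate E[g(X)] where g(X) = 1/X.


E[1/X] = sum(g(x)*P(x))
= 1*1/4 + 1/2*1/6 + 1/3*1/3 + 1/7*1/6 + 1/10*1/12
= 1201/2520

1201/2520


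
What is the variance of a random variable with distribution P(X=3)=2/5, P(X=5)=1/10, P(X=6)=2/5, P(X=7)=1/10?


E[X] = 24/5, E[X^2] = 127/5
Var(X) = E[X^2] - (E[X])^2 = 127/5 - (24/5)^2 = 59/25

59/25


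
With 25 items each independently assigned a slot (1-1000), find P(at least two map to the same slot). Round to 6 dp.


P(all different) = prod((1000-i)/1000 for i=0..24) = 0.738983
P(at least one match) = 1 - 0.738983 = 0.261017

0.261017


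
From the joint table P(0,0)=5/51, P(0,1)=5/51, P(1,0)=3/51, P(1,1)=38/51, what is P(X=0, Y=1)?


Read from table: P(X=0, Y=1) = 5/51

5/51


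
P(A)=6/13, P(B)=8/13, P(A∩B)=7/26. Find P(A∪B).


P(A∪B) = P(A) + P(B) - P(A∩B)
= 6/13 + 8/13 - 7/26 = 21/26

21/26


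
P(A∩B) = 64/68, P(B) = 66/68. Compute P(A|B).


P(A|B) = P(A∩B)/P(B) = (64/68)/(66/68) = 64/66 = 32/33

32/33


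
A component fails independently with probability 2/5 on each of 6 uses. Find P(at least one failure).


P(at least one) = 1 - P(none)
P(none) = (1 - 2/5)^6 = (3/5)^6 = 729/15625
P(at least one) = 1 - 729/15625 = 14896/15625

14896/15625


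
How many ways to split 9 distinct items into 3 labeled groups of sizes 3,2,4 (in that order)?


9! = 362880
Denominator: 3!=6 * 2!=2 * 4!=24
Coefficient = 362880 / 288 = 1260

1260


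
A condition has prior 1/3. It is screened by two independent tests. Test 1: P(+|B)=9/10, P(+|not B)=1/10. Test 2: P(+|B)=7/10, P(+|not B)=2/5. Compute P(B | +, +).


After test 1: P(+) = 9/10*1/3 + 1/10*2/3 = 11/30
P(B|+) = (3/10)/(11/30) = 9/11
After test 2 (use post1 as new prior): P(+) = 7/10*9/11 + 2/5*2/11 = 71/110
P(B|+,+) = (63/110)/(71/110) = 63/71

63/71


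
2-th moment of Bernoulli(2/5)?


For Bernoulli: X in {0,1}
E[X^2] = 0^2*(1-2/5) + 1^2*2/5 = 2/5

2/5


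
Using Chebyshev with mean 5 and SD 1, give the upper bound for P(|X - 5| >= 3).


k = 3/1 = 3
Chebyshev: P(|X-mu| >= k*sigma) <= 1/k^2 = 1/3^2 = 1/9

1/9


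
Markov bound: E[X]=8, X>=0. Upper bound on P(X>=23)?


Markov: P(X >= a) <= E[X]/a
P(X >= 23) <= 8/23

8/23


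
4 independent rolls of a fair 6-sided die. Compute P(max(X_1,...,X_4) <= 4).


P(max <= 4) = P(all X_i <= 4) = (P(X_1 <= 4))^4
= (4/6)^4 = (2/3)^4 = 16/81

16/81


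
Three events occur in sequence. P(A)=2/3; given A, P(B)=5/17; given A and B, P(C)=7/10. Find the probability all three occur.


P(A∩B∩C) = P(A) * P(B|A) * P(C|A∩B)
= 2/3 * 5/17 * 7/10
= 10/51 * 7/10 = 7/51

7/51


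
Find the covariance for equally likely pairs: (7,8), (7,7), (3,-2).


E[X]=17/3, E[Y]=13/3, E[XY]=33
Cov(X,Y) = E[XY] - E[X]E[Y] = 33 - 17/3*13/3 = 76/9

76/9


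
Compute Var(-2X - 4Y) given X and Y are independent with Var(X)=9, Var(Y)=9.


Independence => Cov(X,Y)=0
Var(-2X - 4Y) = (-2)^2*Var(X) + (-4)^2*Var(Y)
= 4*9 + 16*9 = 180

180


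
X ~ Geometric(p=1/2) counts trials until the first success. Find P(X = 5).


P(X=5) = (1-p)^4 * p = (1/2)^4 * 1/2
= 1/16 * 1/2 = 1/32

1/32


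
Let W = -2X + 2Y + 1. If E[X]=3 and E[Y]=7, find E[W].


E[-2X + 2Y + 1] = -2*E[X] + 2*E[Y] + 1
= (-2)*(3) + (2)*(7) + (1)
= -6 + 14 + 1 = 9

9


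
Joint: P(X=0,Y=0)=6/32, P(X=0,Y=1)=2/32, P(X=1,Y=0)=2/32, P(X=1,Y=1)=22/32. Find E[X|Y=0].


P(Y=0) = 8/32
E[X|Y=0] = (0*6 + 1*2)/8 = 2/8 = 1/4

1/4


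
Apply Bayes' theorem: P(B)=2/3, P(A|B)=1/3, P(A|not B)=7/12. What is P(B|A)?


P(A) = P(A|B)P(B) + P(A|B')P(B') = 1/3*2/3 + 7/12*1/3 = 5/12
P(B|A) = P(A|B)P(B)/P(A) = (2/9)/(5/12) = 8/15

8/15


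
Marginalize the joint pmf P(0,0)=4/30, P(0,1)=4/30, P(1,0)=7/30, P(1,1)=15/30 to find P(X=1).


P(X=1) = P(1,0)+P(1,1) = 7/30 + 15/30 = 22/30 = 11/15

11/15


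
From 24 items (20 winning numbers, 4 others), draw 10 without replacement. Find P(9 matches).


P(X=9) = C(20,9)*C(4,1) / C(24,10)
= 167960*4 / 1961256
= 671840/1961256 = 260/759

260/759


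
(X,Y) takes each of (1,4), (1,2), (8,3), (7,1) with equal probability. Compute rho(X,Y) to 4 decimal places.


Cov(X,Y) = -1.3750, Var(X) = 10.6875, Var(Y) = 1.2500
rho = Cov/(sqrt(VarX)*sqrt(VarY)) = -0.3762

-0.3762


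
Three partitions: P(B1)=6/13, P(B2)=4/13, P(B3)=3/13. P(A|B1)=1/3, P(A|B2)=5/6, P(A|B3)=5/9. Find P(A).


P(A) = P(A|B1)P(B1) + P(A|B2)P(B2) + P(A|B3)P(B3)
= 1/3*6/13 + 5/6*4/13 + 5/9*3/13
= 2/13 + 10/39 + 5/39 = 7/13

7/13


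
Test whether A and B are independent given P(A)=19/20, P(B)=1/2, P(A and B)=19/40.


P(A)*P(B) = 19/20*1/2 = 19/40
P(A∩B) = 19/40, which equals P(A)P(B), so independent

Yes, A and B are independent


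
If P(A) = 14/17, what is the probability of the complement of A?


P(A') = 1 - P(A) = 1 - 14/17 = 3/17

3/17


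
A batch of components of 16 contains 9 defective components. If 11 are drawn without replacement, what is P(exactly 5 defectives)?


P(X=5) = C(9,5)*C(7,6) / C(16,11)
= 126*7 / 4368
= 882/4368 = 21/104

21/104


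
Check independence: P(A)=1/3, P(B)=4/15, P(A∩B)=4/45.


P(A)*P(B) = 1/3*4/15 = 4/45
P(A∩B) = 4/45, which equals P(A)P(B), so independent

Yes, A and B are independent


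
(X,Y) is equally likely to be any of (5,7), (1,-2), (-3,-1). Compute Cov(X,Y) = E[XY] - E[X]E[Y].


E[X]=1, E[Y]=4/3, E[XY]=12
Cov(X,Y) = E[XY] - E[X]E[Y] = 12 - 1*4/3 = 32/3

32/3


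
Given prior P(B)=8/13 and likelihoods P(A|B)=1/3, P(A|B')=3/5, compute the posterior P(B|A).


P(A) = P(A|B)P(B) + P(A|B')P(B') = 1/3*8/13 + 3/5*5/13 = 17/39
P(B|A) = P(A|B)P(B)/P(A) = (8/39)/(17/39) = 8/17

8/17


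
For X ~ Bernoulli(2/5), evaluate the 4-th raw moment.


For Bernoulli: X in {0,1}
E[X^4] = 0^4*(1-2/5) + 1^4*2/5 = 2/5

2/5


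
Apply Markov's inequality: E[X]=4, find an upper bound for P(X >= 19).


Markov: P(X >= a) <= E[X]/a
P(X >= 19) <= 4/19

4/19


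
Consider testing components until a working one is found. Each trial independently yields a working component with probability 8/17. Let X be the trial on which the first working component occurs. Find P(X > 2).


P(X > 2) = P(first 2 trials all fail) = (1-p)^2 = (9/17)^2 = 81/289

81/289


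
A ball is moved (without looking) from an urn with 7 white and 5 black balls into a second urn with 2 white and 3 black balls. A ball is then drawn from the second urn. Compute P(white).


P(transfer white) = 7/12; P(transfer black) = 5/12
If white transferred: Urn II has 3 white of 6, so P(white|white moved) = 1/2
If black transferred: Urn II has 2 white of 6, so P(white|black moved) = 1/3
By total probability: P(white) = 7/12*1/2 + 5/12*1/3 = 31/72

31/72


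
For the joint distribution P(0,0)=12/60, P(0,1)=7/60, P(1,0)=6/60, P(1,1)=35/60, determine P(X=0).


P(X=0) = P(0,0)+P(0,1) = 12/60 + 7/60 = 19/60

19/60


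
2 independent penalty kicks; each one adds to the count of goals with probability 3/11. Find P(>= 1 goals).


P(at least one) = 1 - P(none)
P(none) = (1 - 3/11)^2 = (8/11)^2 = 64/121
P(at least one) = 1 - 64/121 = 57/121

57/121


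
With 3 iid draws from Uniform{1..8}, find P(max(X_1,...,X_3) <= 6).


P(max <= 6) = P(all X_i <= 6) = (P(X_1 <= 6))^3
= (6/8)^3 = (3/4)^3 = 27/64

27/64


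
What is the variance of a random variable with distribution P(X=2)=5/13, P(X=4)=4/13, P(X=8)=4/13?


E[X] = 58/13, E[X^2] = 340/13
Var(X) = E[X^2] - (E[X])^2 = 340/13 - (58/13)^2 = 1056/169

1056/169


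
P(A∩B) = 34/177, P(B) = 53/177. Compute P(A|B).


P(A|B) = P(A∩B)/P(B) = (34/177)/(53/177) = 34/53

34/53


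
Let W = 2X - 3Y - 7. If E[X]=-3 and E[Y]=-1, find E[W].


E[2X - 3Y - 7] = 2*E[X] - 3*E[Y] - 7
= (2)*(-3) + (-3)*(-1) + (-7)
= -6 + 3 - 7 = -10

-10


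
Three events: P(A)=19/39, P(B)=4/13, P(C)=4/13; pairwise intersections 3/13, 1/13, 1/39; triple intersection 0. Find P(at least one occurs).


P(A∪B∪C) = P(A)+P(B)+P(C) - P(AB)-P(AC)-P(BC) + P(ABC)
= 19/39+4/13+4/13 - 3/13-1/13-1/39 + 0
= 10/13

10/13


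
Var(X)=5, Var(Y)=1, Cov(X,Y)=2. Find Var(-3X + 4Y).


Var(-3X + 4Y) = (-3)^2*Var(X) + 4^2*Var(Y) + 2*(-3)*4*Cov(X,Y)
= 9*5 + 16*1 - 24*2
= 45 + 16 - 48 = 13

13


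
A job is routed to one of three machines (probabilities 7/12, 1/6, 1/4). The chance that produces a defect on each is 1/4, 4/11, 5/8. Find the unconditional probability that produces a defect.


P(A) = P(A|B1)P(B1) + P(A|B2)P(B2) + P(A|B3)P(B3)
= 1/4*7/12 + 4/11*1/6 + 5/8*1/4
= 7/48 + 2/33 + 5/32 = 383/1056

383/1056


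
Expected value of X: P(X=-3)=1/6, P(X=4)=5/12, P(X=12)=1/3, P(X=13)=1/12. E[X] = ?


E[X] = sum(x * P(x))
= -3*1/6 + 4*5/12 + 12*1/3 + 13*1/12
= 25/4

25/4


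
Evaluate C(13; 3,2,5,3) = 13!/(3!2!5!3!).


13! = 6227020800
Denominator: 3!=6 * 2!=2 * 5!=120 * 3!=6
Coefficient = 6227020800 / 8640 = 720720

720720


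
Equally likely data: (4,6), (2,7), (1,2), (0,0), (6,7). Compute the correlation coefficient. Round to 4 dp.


Cov(X,Y) = 4.9600, Var(X) = 4.6400, Var(Y) = 8.2400
rho = Cov/(sqrt(VarX)*sqrt(VarY)) = 0.8022

0.8022


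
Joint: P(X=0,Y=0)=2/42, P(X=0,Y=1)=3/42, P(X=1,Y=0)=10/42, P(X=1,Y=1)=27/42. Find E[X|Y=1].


P(Y=1) = 30/42
E[X|Y=1] = (0*3 + 1*27)/30 = 27/30 = 9/10

9/10


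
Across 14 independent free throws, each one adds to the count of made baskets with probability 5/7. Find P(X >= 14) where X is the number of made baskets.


P(X>=14) = P(X=14)
= 6103515625/678223072849
= 6103515625/678223072849

6103515625/678223072849


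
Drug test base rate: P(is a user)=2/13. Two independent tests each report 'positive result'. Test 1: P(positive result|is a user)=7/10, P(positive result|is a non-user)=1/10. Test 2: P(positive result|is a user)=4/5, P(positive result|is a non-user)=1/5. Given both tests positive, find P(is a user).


After test 1: P(+) = 7/10*2/13 + 1/10*11/13 = 5/26
P(B|+) = (7/65)/(5/26) = 14/25
After test 2 (use post1 as new prior): P(+) = 4/5*14/25 + 1/5*11/25 = 67/125
P(B|+,+) = (56/125)/(67/125) = 56/67

56/67


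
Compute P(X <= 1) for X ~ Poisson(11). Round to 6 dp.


P(X<=1) = e^(-11)*11^0/0! + e^(-11)*11^1/1!
≈ 0.0000167017 + 0.0001837187
= 0.0002004204
≈ 0.000200

0.000200


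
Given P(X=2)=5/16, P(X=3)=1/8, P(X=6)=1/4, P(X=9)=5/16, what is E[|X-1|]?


E[|X-1|] = sum(g(x)*P(x))
= 1*5/16 + 2*1/8 + 5*1/4 + 8*5/16
= 69/16

69/16


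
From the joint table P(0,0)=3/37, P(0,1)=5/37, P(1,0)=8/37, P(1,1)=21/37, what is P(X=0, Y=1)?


Read from table: P(X=0, Y=1) = 5/37

5/37


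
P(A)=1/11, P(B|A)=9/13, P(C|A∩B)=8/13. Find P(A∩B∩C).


P(A∩B∩C) = P(A) * P(B|A) * P(C|A∩B)
= 1/11 * 9/13 * 8/13
= 9/143 * 8/13 = 72/1859

72/1859


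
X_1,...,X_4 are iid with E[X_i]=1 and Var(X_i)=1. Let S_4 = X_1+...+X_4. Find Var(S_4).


By independence, Var(S_n) = n*Var(X_1) = 4*1 = 4

4


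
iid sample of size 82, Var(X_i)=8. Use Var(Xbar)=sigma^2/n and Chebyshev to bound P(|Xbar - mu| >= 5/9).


Var(Xbar) = Var(X)/n = 8/82
Chebyshev: P(|Xbar-mu| >= 5/9) <= Var(Xbar)/(5/9)^2 = (4/41)/(25/81) = 324/1025

324/1025


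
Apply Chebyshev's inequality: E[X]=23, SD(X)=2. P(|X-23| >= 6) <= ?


k = 6/2 = 3
Chebyshev: P(|X-mu| >= k*sigma) <= 1/k^2 = 1/3^2 = 1/9

1/9


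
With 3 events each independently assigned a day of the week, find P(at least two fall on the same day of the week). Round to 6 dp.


P(all different) = prod((7-i)/7 for i=0..2) = 0.612245
P(at least one match) = 1 - 0.612245 = 0.387755

0.387755


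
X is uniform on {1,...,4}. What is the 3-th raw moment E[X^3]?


E[X^3] = (1/4) * sum(x^3 for x=1..4)
= 100/4 = 25

25


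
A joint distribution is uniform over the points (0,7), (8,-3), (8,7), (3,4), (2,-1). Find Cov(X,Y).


E[X]=21/5, E[Y]=14/5, E[XY]=42/5
Cov(X,Y) = E[XY] - E[X]E[Y] = 42/5 - 21/5*14/5 = -84/25

-84/25


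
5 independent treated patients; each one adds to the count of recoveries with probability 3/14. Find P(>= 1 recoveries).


P(at least one) = 1 - P(none)
P(none) = (1 - 3/14)^5 = (11/14)^5 = 161051/537824
P(at least one) = 1 - 161051/537824 = 376773/537824

376773/537824


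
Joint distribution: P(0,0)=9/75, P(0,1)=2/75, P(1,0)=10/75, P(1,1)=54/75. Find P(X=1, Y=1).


Read from table: P(X=1, Y=1) = 54/75 = 18/25

18/25


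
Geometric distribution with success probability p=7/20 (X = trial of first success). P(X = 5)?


P(X=5) = (1-p)^4 * p = (13/20)^4 * 7/20
= 28561/160000 * 7/20 = 199927/3200000

199927/3200000


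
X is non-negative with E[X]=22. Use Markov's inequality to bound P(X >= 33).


Markov: P(X >= a) <= E[X]/a
P(X >= 33) <= 22/33 = 2/3

2/3


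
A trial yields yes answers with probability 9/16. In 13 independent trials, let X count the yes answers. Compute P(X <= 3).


P(X<=3) = P(X=0) + P(X=1) + P(X=2) + P(X=3)
= 96889010407/4503599627370496 + 1619430602517/4503599627370496 + 6246375181137/2251799813685248 + 29447197282503/2251799813685248
= 18275866135051/1125899906842624

18275866135051/1125899906842624


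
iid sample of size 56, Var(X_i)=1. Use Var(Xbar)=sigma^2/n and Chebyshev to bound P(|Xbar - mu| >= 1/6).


Var(Xbar) = Var(X)/n = 1/56
Chebyshev: P(|Xbar-mu| >= 1/6) <= Var(Xbar)/(1/6)^2 = (1/56)/(1/36) = 9/14

9/14


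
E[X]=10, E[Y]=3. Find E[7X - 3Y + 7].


E[7X - 3Y + 7] = 7*E[X] - 3*E[Y] + 7
= (7)*(10) + (-3)*(3) + (7)
= 70 - 9 + 7 = 68

68


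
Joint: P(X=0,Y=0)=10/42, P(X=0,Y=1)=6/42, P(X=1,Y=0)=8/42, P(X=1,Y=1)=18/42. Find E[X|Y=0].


P(Y=0) = 18/42
E[X|Y=0] = (0*10 + 1*8)/18 = 8/18 = 4/9

4/9


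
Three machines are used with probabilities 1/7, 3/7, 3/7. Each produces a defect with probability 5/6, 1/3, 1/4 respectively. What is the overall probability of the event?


P(A) = P(A|B1)P(B1) + P(A|B2)P(B2) + P(A|B3)P(B3)
= 5/6*1/7 + 1/3*3/7 + 1/4*3/7
= 5/42 + 1/7 + 3/28 = 31/84

31/84


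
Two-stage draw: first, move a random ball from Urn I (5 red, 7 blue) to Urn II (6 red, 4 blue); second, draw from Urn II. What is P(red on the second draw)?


P(transfer red) = 5/12; P(transfer blue) = 7/12
If red transferred: Urn II has 7 red of 11, so P(red|red moved) = 7/11
If blue transferred: Urn II has 6 red of 11, so P(red|blue moved) = 6/11
By total probability: P(red) = 5/12*7/11 + 7/12*6/11 = 7/12

7/12


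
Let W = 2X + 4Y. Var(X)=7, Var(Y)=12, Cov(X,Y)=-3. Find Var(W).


Var(2X + 4Y) = 2^2*Var(X) + 4^2*Var(Y) + 2*2*4*Cov(X,Y)
= 4*7 + 16*12 + 16*(-3)
= 28 + 192 - 48 = 172

172


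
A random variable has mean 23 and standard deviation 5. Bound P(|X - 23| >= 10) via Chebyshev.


k = 10/5 = 2
Chebyshev: P(|X-mu| >= k*sigma) <= 1/k^2 = 1/2^2 = 1/4

1/4


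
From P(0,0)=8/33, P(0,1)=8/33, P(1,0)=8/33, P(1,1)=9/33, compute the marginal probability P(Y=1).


P(Y=1) = P(0,1)+P(1,1) = 8/33 + 9/33 = 17/33

17/33


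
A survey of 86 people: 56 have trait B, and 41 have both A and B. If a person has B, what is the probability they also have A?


P(A|B) = P(A∩B)/P(B) = (41/86)/(56/86) = 41/56

41/56


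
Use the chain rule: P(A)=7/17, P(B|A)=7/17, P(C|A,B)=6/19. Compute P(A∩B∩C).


P(A∩B∩C) = P(A) * P(B|A) * P(C|A∩B)
= 7/17 * 7/17 * 6/19
= 49/289 * 6/19 = 294/5491

294/5491


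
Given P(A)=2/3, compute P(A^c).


P(A') = 1 - P(A) = 1 - 2/3 = 1/3

1/3


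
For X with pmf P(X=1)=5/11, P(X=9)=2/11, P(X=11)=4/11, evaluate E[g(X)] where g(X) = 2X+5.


E[2X+5] = sum(g(x)*P(x))
= 7*5/11 + 23*2/11 + 27*4/11
= 189/11

189/11


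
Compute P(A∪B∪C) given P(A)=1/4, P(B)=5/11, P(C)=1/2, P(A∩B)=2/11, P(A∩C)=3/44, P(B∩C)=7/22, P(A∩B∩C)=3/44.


P(A∪B∪C) = P(A)+P(B)+P(C) - P(AB)-P(AC)-P(BC) + P(ABC)
= 1/4+5/11+1/2 - 2/11-3/44-7/22 + 3/44
= 31/44

31/44


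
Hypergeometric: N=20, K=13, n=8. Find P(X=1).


P(X=1) = C(13,1)*C(7,7) / C(20,8)
= 13*1 / 125970
= 13/125970 = 1/9690

1/9690


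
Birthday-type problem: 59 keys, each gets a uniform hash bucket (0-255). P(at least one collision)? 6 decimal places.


P(all different) = prod((256-i)/256 for i=0..58) = 0.000703
P(at least one match) = 1 - 0.000703 = 0.999297

0.999297


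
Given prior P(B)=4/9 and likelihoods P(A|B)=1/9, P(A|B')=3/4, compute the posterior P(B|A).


P(A) = P(A|B)P(B) + P(A|B')P(B') = 1/9*4/9 + 3/4*5/9 = 151/324
P(B|A) = P(A|B)P(B)/P(A) = (4/81)/(151/324) = 16/151

16/151


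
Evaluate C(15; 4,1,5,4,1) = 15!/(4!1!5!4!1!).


15! = 1307674368000
Denominator: 4!=24 * 1!=1 * 5!=120 * 4!=24 * 1!=1
Coefficient = 1307674368000 / 69120 = 18918900

18918900


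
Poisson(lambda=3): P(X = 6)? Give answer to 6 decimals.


P(X=6) = e^(-3) * 3^6 / 6!
≈ 0.04978706837 * 729 / 720
≈ 0.050409

0.050409


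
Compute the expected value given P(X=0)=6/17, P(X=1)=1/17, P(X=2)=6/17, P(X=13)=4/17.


E[X] = sum(x * P(x))
= 0*6/17 + 1*1/17 + 2*6/17 + 13*4/17
= 65/17

65/17


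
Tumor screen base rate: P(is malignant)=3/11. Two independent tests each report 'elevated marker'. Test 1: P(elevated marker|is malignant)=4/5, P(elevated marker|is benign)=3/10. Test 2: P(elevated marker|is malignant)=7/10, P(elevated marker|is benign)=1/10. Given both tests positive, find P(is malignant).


After test 1: P(+) = 4/5*3/11 + 3/10*8/11 = 24/55
P(B|+) = (12/55)/(24/55) = 1/2
After test 2 (use post1 as new prior): P(+) = 7/10*1/2 + 1/10*1/2 = 2/5
P(B|+,+) = (7/20)/(2/5) = 7/8

7/8


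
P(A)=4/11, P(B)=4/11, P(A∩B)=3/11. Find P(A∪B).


P(A∪B) = P(A) + P(B) - P(A∩B)
= 4/11 + 4/11 - 3/11 = 5/11

5/11


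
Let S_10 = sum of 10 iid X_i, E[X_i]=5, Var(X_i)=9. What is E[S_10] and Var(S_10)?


E[S_n] = n*mu = 10*5 = 50
Var(S_n) = n*sigma^2 = 10*9 = 90

E[S_10]=50, Var(S_10)=90


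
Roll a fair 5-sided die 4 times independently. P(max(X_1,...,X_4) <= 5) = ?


P(max <= 5) = P(all X_i <= 5) = (P(X_1 <= 5))^4
= (5/5)^4 = 1^4 = 1

1


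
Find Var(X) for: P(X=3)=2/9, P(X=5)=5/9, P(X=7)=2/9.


E[X] = 5, E[X^2] = 241/9
Var(X) = E[X^2] - (E[X])^2 = 241/9 - (5)^2 = 16/9

16/9


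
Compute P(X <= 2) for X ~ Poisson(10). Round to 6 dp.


P(X<=2) = e^(-10)*10^0/0! + e^(-10)*10^1/1! + e^(-10)*10^2/2!
≈ 0.0000453999 + 0.0004539993 + 0.0022699965
= 0.0027693957
≈ 0.002769

0.002769


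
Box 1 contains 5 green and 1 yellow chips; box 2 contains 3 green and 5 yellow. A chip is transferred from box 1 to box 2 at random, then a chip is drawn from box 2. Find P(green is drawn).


P(transfer green) = 5/6; P(transfer yellow) = 1/6
If green transferred: Urn II has 4 green of 9, so P(green|green moved) = 4/9
If yellow transferred: Urn II has 3 green of 9, so P(green|yellow moved) = 1/3
By total probability: P(green) = 5/6*4/9 + 1/6*1/3 = 23/54

23/54


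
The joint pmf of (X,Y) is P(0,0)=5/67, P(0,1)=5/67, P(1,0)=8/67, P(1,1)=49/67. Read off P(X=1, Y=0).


Read from table: P(X=1, Y=0) = 8/67

8/67


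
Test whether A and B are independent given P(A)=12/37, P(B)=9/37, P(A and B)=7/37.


P(A)*P(B) = 12/37*9/37 = 108/1369
P(A∩B) = 7/37 != 108/1369, so not independent

No, A and B are not independent


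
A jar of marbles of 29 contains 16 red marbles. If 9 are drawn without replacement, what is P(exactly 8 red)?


P(X=8) = C(16,8)*C(13,1) / C(29,9)
= 12870*13 / 10015005
= 167310/10015005 = 78/4669

78/4669


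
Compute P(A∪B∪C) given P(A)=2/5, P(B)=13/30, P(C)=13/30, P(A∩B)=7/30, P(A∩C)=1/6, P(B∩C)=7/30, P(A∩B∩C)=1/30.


P(A∪B∪C) = P(A)+P(B)+P(C) - P(AB)-P(AC)-P(BC) + P(ABC)
= 2/5+13/30+13/30 - 7/30-1/6-7/30 + 1/30
= 2/3

2/3


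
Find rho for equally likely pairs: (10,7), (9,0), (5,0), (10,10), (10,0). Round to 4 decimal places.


Cov(X,Y) = 4.0800, Var(X) = 3.7600, Var(Y) = 18.2400
rho = Cov/(sqrt(VarX)*sqrt(VarY)) = 0.4927

0.4927


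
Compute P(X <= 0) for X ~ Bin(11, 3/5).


P(X<=0) = P(X=0)
= 2048/48828125
= 2048/48828125

2048/48828125


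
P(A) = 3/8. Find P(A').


P(A') = 1 - P(A) = 1 - 3/8 = 5/8

5/8


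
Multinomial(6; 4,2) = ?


6! = 720
Denominator: 4!=24 * 2!=2
Coefficient = 720 / 48 = 15

15


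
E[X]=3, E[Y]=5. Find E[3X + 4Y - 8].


E[3X + 4Y - 8] = 3*E[X] + 4*E[Y] - 8
= (3)*(3) + (4)*(5) + (-8)
= 9 + 20 - 8 = 21

21


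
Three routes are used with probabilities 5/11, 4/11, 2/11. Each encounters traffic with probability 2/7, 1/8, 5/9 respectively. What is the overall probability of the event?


P(A) = P(A|B1)P(B1) + P(A|B2)P(B2) + P(A|B3)P(B3)
= 2/7*5/11 + 1/8*4/11 + 5/9*2/11
= 10/77 + 1/22 + 10/99 = 383/1386

383/1386


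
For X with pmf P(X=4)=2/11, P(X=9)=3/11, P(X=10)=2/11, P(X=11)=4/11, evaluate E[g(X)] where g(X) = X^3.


E[X^3] = sum(g(x)*P(x))
= 64*2/11 + 729*3/11 + 1000*2/11 + 1331*4/11
= 9639/11

9639/11


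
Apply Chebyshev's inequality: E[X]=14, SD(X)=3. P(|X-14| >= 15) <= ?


k = 15/3 = 5
Chebyshev: P(|X-mu| >= k*sigma) <= 1/k^2 = 1/5^2 = 1/25

1/25


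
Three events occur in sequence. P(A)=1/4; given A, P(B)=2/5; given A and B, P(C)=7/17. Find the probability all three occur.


P(A∩B∩C) = P(A) * P(B|A) * P(C|A∩B)
= 1/4 * 2/5 * 7/17
= 1/10 * 7/17 = 7/170

7/170


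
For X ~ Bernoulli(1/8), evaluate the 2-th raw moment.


For Bernoulli: X in {0,1}
E[X^2] = 0^2*(1-1/8) + 1^2*1/8 = 1/8

1/8


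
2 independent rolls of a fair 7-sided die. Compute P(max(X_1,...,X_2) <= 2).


P(max <= 2) = P(all X_i <= 2) = (P(X_1 <= 2))^2
= (2/7)^2 = 4/49

4/49


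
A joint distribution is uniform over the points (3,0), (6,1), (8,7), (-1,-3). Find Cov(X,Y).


E[X]=4, E[Y]=5/4, E[XY]=65/4
Cov(X,Y) = E[XY] - E[X]E[Y] = 65/4 - 4*5/4 = 45/4

45/4


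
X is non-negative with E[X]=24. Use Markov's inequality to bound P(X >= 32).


Markov: P(X >= a) <= E[X]/a
P(X >= 32) <= 24/32 = 3/4

3/4


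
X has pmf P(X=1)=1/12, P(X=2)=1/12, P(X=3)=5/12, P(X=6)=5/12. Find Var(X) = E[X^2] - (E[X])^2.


E[X] = 4, E[X^2] = 115/6
Var(X) = E[X^2] - (E[X])^2 = 115/6 - (4)^2 = 19/6

19/6


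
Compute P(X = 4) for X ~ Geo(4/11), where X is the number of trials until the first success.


P(X=4) = (1-p)^3 * p = (7/11)^3 * 4/11
= 343/1331 * 4/11 = 1372/14641

1372/14641


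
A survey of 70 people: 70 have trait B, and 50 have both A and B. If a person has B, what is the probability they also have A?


P(A|B) = P(A∩B)/P(B) = (50/70)/(70/70) = 50/70 = 5/7

5/7


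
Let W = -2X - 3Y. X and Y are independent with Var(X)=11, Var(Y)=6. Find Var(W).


Independence => Cov(X,Y)=0
Var(-2X - 3Y) = (-2)^2*Var(X) + (-3)^2*Var(Y)
= 4*11 + 9*6 = 98

98


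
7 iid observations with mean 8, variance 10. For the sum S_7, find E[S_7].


E[S_n] = n*E[X_1] = 7*8 = 56

56


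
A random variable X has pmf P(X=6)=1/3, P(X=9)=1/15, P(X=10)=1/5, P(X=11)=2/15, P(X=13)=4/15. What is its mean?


E[X] = sum(x * P(x))
= 6*1/3 + 9*1/15 + 10*1/5 + 11*2/15 + 13*4/15
= 143/15

143/15


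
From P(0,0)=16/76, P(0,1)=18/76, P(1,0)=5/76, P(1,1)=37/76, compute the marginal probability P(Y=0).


P(Y=0) = P(0,0)+P(1,0) = 16/76 + 5/76 = 21/76

21/76


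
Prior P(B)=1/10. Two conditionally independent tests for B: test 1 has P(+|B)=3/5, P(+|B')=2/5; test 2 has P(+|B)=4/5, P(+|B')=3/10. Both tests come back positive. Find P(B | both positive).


After test 1: P(+) = 3/5*1/10 + 2/5*9/10 = 21/50
P(B|+) = (3/50)/(21/50) = 1/7
After test 2 (use post1 as new prior): P(+) = 4/5*1/7 + 3/10*6/7 = 13/35
P(B|+,+) = (4/35)/(13/35) = 4/13

4/13


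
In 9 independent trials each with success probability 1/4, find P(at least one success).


P(at least one) = 1 - P(none)
P(none) = (1 - 1/4)^9 = (3/4)^9 = 19683/262144
P(at least one) = 1 - 19683/262144 = 242461/262144

242461/262144


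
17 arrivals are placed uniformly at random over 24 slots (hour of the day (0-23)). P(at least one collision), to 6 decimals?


P(all different) = prod((24-i)/24 for i=0..16) = 0.000423
P(at least one match) = 1 - 0.000423 = 0.999577

0.999577


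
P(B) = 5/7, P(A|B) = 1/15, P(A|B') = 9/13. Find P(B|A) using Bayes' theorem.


P(A) = P(A|B)P(B) + P(A|B')P(B') = 1/15*5/7 + 9/13*2/7 = 67/273
P(B|A) = P(A|B)P(B)/P(A) = (1/21)/(67/273) = 13/67

13/67


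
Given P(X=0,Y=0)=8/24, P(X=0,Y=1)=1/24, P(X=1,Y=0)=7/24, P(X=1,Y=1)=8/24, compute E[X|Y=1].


P(Y=1) = 9/24
E[X|Y=1] = (0*1 + 1*8)/9 = 8/9

8/9


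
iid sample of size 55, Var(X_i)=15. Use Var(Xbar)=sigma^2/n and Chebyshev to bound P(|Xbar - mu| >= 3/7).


Var(Xbar) = Var(X)/n = 15/55
Chebyshev: P(|Xbar-mu| >= 3/7) <= Var(Xbar)/(3/7)^2 = (3/11)/(9/49) = 49/33
Bound exceeds 1, so trivial bound: 1

1


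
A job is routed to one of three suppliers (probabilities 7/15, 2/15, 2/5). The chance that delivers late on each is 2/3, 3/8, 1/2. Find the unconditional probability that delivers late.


P(A) = P(A|B1)P(B1) + P(A|B2)P(B2) + P(A|B3)P(B3)
= 2/3*7/15 + 3/8*2/15 + 1/2*2/5
= 14/45 + 1/20 + 1/5 = 101/180

101/180


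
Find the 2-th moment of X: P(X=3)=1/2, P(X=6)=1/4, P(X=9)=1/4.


E[X^2] = sum(x^2 * P(x))
= 9*1/2 + 36*1/4 + 81*1/4
= 135/4

135/4


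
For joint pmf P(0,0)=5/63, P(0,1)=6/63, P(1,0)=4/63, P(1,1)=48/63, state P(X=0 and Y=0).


Read from table: P(X=0, Y=0) = 5/63

5/63


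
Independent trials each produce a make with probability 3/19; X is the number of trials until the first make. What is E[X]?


For geometric (trials until first success), E[X] = 1/p = 1/(3/19) = 19/3

19/3


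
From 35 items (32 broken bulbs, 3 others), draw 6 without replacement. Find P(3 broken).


P(X=3) = C(32,3)*C(3,3) / C(35,6)
= 4960*1 / 1623160
= 4960/1623160 = 4/1309

4/1309


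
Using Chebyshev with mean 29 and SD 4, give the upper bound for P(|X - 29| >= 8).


k = 8/4 = 2
Chebyshev: P(|X-mu| >= k*sigma) <= 1/k^2 = 1/2^2 = 1/4

1/4


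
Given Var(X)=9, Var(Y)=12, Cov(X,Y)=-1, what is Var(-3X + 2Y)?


Var(-3X + 2Y) = (-3)^2*Var(X) + 2^2*Var(Y) + 2*(-3)*2*Cov(X,Y)
= 9*9 + 4*12 - 12*(-1)
= 81 + 48 + 12 = 141

141


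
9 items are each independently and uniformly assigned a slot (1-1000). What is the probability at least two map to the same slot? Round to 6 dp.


P(all different) = prod((1000-i)/1000 for i=0..8) = 0.964541
P(at least one match) = 1 - 0.964541 = 0.035459

0.035459


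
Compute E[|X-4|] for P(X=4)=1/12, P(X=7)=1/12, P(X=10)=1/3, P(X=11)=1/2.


E[|X-4|] = sum(g(x)*P(x))
= 0*1/12 + 3*1/12 + 6*1/3 + 7*1/2
= 23/4

23/4


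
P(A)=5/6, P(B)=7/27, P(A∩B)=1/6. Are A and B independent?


P(A)*P(B) = 5/6*7/27 = 35/162
P(A∩B) = 1/6 != 35/162, so not independent

No, A and B are not independent


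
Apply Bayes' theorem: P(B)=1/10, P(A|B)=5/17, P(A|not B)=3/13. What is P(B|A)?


P(A) = P(A|B)P(B) + P(A|B')P(B') = 5/17*1/10 + 3/13*9/10 = 262/1105
P(B|A) = P(A|B)P(B)/P(A) = (1/34)/(262/1105) = 65/524

65/524


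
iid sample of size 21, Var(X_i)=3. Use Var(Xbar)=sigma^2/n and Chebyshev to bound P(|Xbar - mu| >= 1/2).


Var(Xbar) = Var(X)/n = 3/21
Chebyshev: P(|Xbar-mu| >= 1/2) <= Var(Xbar)/(1/2)^2 = (1/7)/(1/4) = 4/7

4/7


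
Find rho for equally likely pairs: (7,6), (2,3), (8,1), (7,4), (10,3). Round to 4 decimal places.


Cov(X,Y) = -0.3200, Var(X) = 6.9600, Var(Y) = 2.6400
rho = Cov/(sqrt(VarX)*sqrt(VarY)) = -0.0747

-0.0747


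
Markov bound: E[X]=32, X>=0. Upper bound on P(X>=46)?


Markov: P(X >= a) <= E[X]/a
P(X >= 46) <= 32/46 = 16/23

16/23


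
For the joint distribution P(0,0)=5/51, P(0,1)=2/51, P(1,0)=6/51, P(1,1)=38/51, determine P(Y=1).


P(Y=1) = P(0,1)+P(1,1) = 2/51 + 38/51 = 40/51

40/51


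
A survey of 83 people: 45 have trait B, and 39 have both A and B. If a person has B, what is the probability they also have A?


P(A|B) = P(A∩B)/P(B) = (39/83)/(45/83) = 39/45 = 13/15

13/15


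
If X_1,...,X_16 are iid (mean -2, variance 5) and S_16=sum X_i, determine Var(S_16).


By independence, Var(S_n) = n*Var(X_1) = 16*5 = 80

80


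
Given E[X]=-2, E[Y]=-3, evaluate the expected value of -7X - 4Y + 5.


E[-7X - 4Y + 5] = -7*E[X] - 4*E[Y] + 5
= (-7)*(-2) + (-4)*(-3) + (5)
= 14 + 12 + 5 = 31

31


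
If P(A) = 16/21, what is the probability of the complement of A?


P(A') = 1 - P(A) = 1 - 16/21 = 5/21

5/21


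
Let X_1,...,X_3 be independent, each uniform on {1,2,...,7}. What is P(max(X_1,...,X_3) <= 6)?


P(max <= 6) = P(all X_i <= 6) = (P(X_1 <= 6))^3
= (6/7)^3 = 216/343

216/343


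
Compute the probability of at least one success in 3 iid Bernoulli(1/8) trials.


P(at least one) = 1 - P(none)
P(none) = (1 - 1/8)^3 = (7/8)^3 = 343/512
P(at least one) = 1 - 343/512 = 169/512

169/512


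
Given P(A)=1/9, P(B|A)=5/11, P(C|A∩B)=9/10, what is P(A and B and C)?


P(A∩B∩C) = P(A) * P(B|A) * P(C|A∩B)
= 1/9 * 5/11 * 9/10
= 5/99 * 9/10 = 1/22

1/22


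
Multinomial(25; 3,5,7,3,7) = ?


25! = 15511210043330985984000000
Denominator: 3!=6 * 5!=120 * 7!=5040 * 3!=6 * 7!=5040
Coefficient = 15511210043330985984000000 / 109734912000 = 141351642432000

141351642432000


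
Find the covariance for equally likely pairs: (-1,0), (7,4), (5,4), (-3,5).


E[X]=2, E[Y]=13/4, E[XY]=33/4
Cov(X,Y) = E[XY] - E[X]E[Y] = 33/4 - 2*13/4 = 7/4

7/4


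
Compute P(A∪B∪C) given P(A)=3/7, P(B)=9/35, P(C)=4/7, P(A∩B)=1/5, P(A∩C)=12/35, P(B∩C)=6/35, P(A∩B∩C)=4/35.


P(A∪B∪C) = P(A)+P(B)+P(C) - P(AB)-P(AC)-P(BC) + P(ABC)
= 3/7+9/35+4/7 - 1/5-12/35-6/35 + 4/35
= 23/35

23/35


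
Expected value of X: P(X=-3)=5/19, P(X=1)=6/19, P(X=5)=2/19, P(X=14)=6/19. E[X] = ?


E[X] = sum(x * P(x))
= -3*5/19 + 1*6/19 + 5*2/19 + 14*6/19
= 85/19

85/19


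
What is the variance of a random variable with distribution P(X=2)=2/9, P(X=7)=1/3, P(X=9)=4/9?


E[X] = 61/9, E[X^2] = 479/9
Var(X) = E[X^2] - (E[X])^2 = 479/9 - (61/9)^2 = 590/81

590/81


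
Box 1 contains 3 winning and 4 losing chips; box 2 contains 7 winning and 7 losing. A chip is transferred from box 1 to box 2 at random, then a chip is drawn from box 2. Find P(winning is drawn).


P(transfer winning) = 3/7; P(transfer losing) = 4/7
If winning transferred: Urn II has 8 winning of 15, so P(winning|winning moved) = 8/15
If losing transferred: Urn II has 7 winning of 15, so P(winning|losing moved) = 7/15
By total probability: P(winning) = 3/7*8/15 + 4/7*7/15 = 52/105

52/105
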